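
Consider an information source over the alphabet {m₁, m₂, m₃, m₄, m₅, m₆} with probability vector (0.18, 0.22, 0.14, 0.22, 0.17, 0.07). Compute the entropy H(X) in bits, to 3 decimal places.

2.507 bits

H = −Σ pᵢ log₂ pᵢ.
−0.18·log₂(0.18) = 0.4453
−0.22·log₂(0.22) = 0.4806
−0.14·log₂(0.14) = 0.3971
−0.22·log₂(0.22) = 0.4806
−0.17·log₂(0.17) = 0.4346
−0.07·log₂(0.07) = 0.2686
Sum ≈ 2.5067 → 2.507 bits.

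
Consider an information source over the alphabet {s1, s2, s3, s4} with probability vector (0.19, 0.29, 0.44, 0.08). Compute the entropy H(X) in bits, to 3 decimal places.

H = −Σ pᵢ log₂ pᵢ.
−0.19·log₂(0.19) = 0.4552
−0.29·log₂(0.29) = 0.5179
−0.44·log₂(0.44) = 0.5211
−0.08·log₂(0.08) = 0.2915
Sum ≈ 1.7858 → 1.786 bits.

1.786 bits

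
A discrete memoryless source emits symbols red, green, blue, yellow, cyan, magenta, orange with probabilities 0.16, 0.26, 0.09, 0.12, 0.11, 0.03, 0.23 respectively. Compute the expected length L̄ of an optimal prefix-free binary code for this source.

Repeatedly combine the two least-probable nodes; the expected code length is the sum of the merged weights.
merge 3/100 + 9/100 → 3/25
merge 11/100 + 3/25 → 23/100
merge 3/25 + 4/25 → 7/25
merge 23/100 + 23/100 → 23/50
merge 13/50 + 7/25 → 27/50
merge 23/50 + 27/50 → 1
L = 3/25 + 23/100 + 7/25 + 23/50 + 27/50 + 1 = 263/100 = 2.63 bits/symbol.

2.63 bits/symbol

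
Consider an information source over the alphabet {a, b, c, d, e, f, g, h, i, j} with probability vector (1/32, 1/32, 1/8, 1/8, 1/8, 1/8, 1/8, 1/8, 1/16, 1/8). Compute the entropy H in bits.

3.1875 bits

Each probability is a power of 1/2, so log₂(1/p) is an integer.
H = Σ p·log₂(1/p) = 1/32·5 + 1/32·5 + 1/8·3 + 1/8·3 + 1/8·3 + 1/8·3 + 1/8·3 + 1/8·3 + 1/16·4 + 1/8·3 = 3.1875 bits.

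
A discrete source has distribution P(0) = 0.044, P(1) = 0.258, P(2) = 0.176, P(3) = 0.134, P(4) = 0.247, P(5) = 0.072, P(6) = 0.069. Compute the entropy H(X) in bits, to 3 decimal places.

H = −Σ pᵢ log₂ pᵢ.
−0.044·log₂(0.044) = 0.1983
−0.258·log₂(0.258) = 0.5043
−0.176·log₂(0.176) = 0.4411
−0.134·log₂(0.134) = 0.3886
−0.247·log₂(0.247) = 0.4983
−0.072·log₂(0.072) = 0.2733
−0.069·log₂(0.069) = 0.2662
Sum ≈ 2.5700 → 2.570 bits.

2.570 bits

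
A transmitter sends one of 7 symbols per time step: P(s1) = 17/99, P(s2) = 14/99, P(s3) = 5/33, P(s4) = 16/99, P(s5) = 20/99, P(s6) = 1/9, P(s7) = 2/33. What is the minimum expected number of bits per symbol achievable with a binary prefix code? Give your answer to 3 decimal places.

2.798 bits/symbol

Repeatedly combine the two least-probable nodes; the expected code length is the sum of the merged weights.
merge 2/33 + 1/9 → 17/99
merge 14/99 + 5/33 → 29/99
merge 16/99 + 17/99 → 1/3
merge 17/99 + 20/99 → 37/99
merge 29/99 + 1/3 → 62/99
merge 37/99 + 62/99 → 1
L = 17/99 + 29/99 + 1/3 + 37/99 + 62/99 + 1 = 277/99 ≈ 2.798 bits/symbol.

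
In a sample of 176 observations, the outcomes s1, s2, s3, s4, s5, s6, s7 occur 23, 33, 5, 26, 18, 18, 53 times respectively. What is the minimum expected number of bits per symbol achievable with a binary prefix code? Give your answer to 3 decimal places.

Probabilities are the counts divided by 176.
Repeatedly combine the two least-probable nodes; the expected code length is the sum of the merged weights.
merge 5/176 + 9/88 → 23/176
merge 9/88 + 23/176 → 41/176
merge 23/176 + 13/88 → 49/176
merge 3/16 + 41/176 → 37/88
merge 49/176 + 53/176 → 51/88
merge 37/88 + 51/88 → 1
L = 23/176 + 41/176 + 49/176 + 37/88 + 51/88 + 1 = 465/176 ≈ 2.642 bits/symbol.

2.642 bits/symbol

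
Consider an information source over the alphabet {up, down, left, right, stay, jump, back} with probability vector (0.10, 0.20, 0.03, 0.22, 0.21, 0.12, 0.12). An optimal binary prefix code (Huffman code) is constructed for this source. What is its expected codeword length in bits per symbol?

Repeatedly combine the two least-probable nodes; the expected code length is the sum of the merged weights.
merge 3/100 + 1/10 → 13/100
merge 3/25 + 3/25 → 6/25
merge 13/100 + 1/5 → 33/100
merge 21/100 + 11/50 → 43/100
merge 6/25 + 33/100 → 57/100
merge 43/100 + 57/100 → 1
L = 13/100 + 6/25 + 33/100 + 43/100 + 57/100 + 1 = 27/10 = 2.7 bits/symbol.

2.7 bits/symbol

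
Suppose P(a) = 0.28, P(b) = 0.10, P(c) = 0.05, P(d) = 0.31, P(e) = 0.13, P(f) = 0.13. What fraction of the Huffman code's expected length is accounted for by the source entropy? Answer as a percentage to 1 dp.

Entropy H = −Σ p log₂ p ≈ 2.3516 bits.
Huffman merges: 1/20+1/10→3/20; 13/100+13/100→13/50; 3/20+13/50→41/100; 7/25+31/100→59/100; 41/100+59/100→1. L = 241/100 ≈ 2.4100.
Efficiency = H/L = 2.3516/2.4100 = 97.6%.

97.6%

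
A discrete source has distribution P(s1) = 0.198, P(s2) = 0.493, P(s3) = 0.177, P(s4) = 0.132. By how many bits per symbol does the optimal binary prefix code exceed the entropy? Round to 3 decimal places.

0.023 bits

Entropy H = −Σ p log₂ p ≈ 1.7934 bits.
Huffman merges: 33/250+177/1000→309/1000; 99/500+309/1000→507/1000; 493/1000+507/1000→1. L = 227/125 ≈ 1.8160.
L − H = 1.8160 − 1.7934 = 0.023 bits.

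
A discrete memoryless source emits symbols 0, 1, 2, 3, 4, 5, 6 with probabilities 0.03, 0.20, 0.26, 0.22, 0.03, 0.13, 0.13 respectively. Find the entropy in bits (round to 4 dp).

2.5191 bits

H = −Σ pᵢ log₂ pᵢ.
−0.03·log₂(0.03) = 0.1518
−0.20·log₂(0.20) = 0.4644
−0.26·log₂(0.26) = 0.5053
−0.22·log₂(0.22) = 0.4806
−0.03·log₂(0.03) = 0.1518
−0.13·log₂(0.13) = 0.3826
−0.13·log₂(0.13) = 0.3826
Sum ≈ 2.5191 → 2.5191 bits.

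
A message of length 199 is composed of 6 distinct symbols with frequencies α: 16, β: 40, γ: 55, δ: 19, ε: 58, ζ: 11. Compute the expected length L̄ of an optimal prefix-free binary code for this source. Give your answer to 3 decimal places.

2.367 bits/symbol

Probabilities are the counts divided by 199.
Repeatedly combine the two least-probable nodes; the expected code length is the sum of the merged weights.
merge 11/199 + 16/199 → 27/199
merge 19/199 + 27/199 → 46/199
merge 40/199 + 46/199 → 86/199
merge 55/199 + 58/199 → 113/199
merge 86/199 + 113/199 → 1
L = 27/199 + 46/199 + 86/199 + 113/199 + 1 = 471/199 ≈ 2.367 bits/symbol.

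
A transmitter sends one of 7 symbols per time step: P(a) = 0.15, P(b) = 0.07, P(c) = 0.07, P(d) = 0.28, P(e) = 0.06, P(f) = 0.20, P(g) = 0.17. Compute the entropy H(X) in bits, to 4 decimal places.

2.6044 bits

H = −Σ pᵢ log₂ pᵢ.
−0.15·log₂(0.15) = 0.4105
−0.07·log₂(0.07) = 0.2686
−0.07·log₂(0.07) = 0.2686
−0.28·log₂(0.28) = 0.5142
−0.06·log₂(0.06) = 0.2435
−0.20·log₂(0.20) = 0.4644
−0.17·log₂(0.17) = 0.4346
Sum ≈ 2.6044 → 2.6044 bits.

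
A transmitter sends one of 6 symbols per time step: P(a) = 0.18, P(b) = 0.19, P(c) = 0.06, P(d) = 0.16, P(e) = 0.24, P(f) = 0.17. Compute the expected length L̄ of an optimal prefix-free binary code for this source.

2.57 bits/symbol

Repeatedly combine the two least-probable nodes; the expected code length is the sum of the merged weights.
merge 3/50 + 4/25 → 11/50
merge 17/100 + 9/50 → 7/20
merge 19/100 + 11/50 → 41/100
merge 6/25 + 7/20 → 59/100
merge 41/100 + 59/100 → 1
L = 11/50 + 7/20 + 41/100 + 59/100 + 1 = 257/100 = 2.57 bits/symbol.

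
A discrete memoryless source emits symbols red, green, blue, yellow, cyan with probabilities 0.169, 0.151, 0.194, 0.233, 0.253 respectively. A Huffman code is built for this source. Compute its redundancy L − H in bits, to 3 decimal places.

Entropy H = −Σ p log₂ p ≈ 2.2956 bits.
Huffman merges: 151/1000+169/1000→8/25; 97/500+233/1000→427/1000; 253/1000+8/25→573/1000; 427/1000+573/1000→1. L = 58/25 ≈ 2.3200.
L − H = 2.3200 − 2.2956 = 0.024 bits.

0.024 bits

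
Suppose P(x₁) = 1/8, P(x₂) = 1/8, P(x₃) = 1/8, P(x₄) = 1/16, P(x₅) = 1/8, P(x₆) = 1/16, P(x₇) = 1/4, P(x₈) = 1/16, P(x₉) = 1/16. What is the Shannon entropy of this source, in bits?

3 bits

Each probability is a power of 1/2, so log₂(1/p) is an integer.
H = Σ p·log₂(1/p) = 1/8·3 + 1/8·3 + 1/8·3 + 1/16·4 + 1/8·3 + 1/16·4 + 1/4·2 + 1/16·4 + 1/16·4 = 3 bits.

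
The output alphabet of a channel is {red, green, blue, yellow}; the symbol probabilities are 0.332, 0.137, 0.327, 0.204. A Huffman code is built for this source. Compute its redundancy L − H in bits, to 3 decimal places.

0.084 bits

Entropy H = −Σ p log₂ p ≈ 1.9162 bits.
Huffman merges: 137/1000+51/250→341/1000; 327/1000+83/250→659/1000; 341/1000+659/1000→1. L = 2 ≈ 2.0000.
L − H = 2.0000 − 1.9162 = 0.084 bits.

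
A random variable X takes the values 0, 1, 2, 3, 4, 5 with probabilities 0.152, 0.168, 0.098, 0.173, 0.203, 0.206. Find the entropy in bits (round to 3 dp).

H = −Σ pᵢ log₂ pᵢ.
−0.152·log₂(0.152) = 0.4131
−0.168·log₂(0.168) = 0.4323
−0.098·log₂(0.098) = 0.3284
−0.173·log₂(0.173) = 0.4379
−0.203·log₂(0.203) = 0.4670
−0.206·log₂(0.206) = 0.4695
Sum ≈ 2.5483 → 2.548 bits.

2.548 bits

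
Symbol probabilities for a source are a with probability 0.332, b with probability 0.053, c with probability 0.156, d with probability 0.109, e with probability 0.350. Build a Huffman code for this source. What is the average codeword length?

Repeatedly combine the two least-probable nodes; the expected code length is the sum of the merged weights.
merge 53/1000 + 109/1000 → 81/500
merge 39/250 + 81/500 → 159/500
merge 159/500 + 83/250 → 13/20
merge 7/20 + 13/20 → 1
L = 81/500 + 159/500 + 13/20 + 1 = 213/100 = 2.13 bits/symbol.

2.13 bits/symbol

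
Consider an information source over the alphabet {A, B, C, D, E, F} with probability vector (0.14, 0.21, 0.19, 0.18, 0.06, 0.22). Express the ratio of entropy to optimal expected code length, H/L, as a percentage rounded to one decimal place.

Entropy H = −Σ p log₂ p ≈ 2.4946 bits.
Huffman merges: 3/50+7/50→1/5; 9/50+19/100→37/100; 1/5+21/100→41/100; 11/50+37/100→59/100; 41/100+59/100→1. L = 257/100 ≈ 2.5700.
Efficiency = H/L = 2.4946/2.5700 = 97.1%.

97.1%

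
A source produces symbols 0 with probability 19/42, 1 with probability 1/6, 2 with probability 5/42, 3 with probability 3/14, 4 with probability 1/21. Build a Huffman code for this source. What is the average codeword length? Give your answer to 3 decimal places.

2.048 bits/symbol

Repeatedly combine the two least-probable nodes; the expected code length is the sum of the merged weights.
merge 1/21 + 5/42 → 1/6
merge 1/6 + 1/6 → 1/3
merge 3/14 + 1/3 → 23/42
merge 19/42 + 23/42 → 1
L = 1/6 + 1/3 + 23/42 + 1 = 43/21 ≈ 2.048 bits/symbol.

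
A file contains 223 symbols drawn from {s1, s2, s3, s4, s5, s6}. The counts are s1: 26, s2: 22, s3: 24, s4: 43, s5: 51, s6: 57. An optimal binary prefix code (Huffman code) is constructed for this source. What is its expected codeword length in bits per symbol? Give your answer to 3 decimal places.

2.516 bits/symbol

Probabilities are the counts divided by 223.
Repeatedly combine the two least-probable nodes; the expected code length is the sum of the merged weights.
merge 22/223 + 24/223 → 46/223
merge 26/223 + 43/223 → 69/223
merge 46/223 + 51/223 → 97/223
merge 57/223 + 69/223 → 126/223
merge 97/223 + 126/223 → 1
L = 46/223 + 69/223 + 97/223 + 126/223 + 1 = 561/223 ≈ 2.516 bits/symbol.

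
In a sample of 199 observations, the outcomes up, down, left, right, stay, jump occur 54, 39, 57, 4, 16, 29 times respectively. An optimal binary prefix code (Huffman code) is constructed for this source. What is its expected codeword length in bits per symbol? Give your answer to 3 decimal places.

Probabilities are the counts divided by 199.
Repeatedly combine the two least-probable nodes; the expected code length is the sum of the merged weights.
merge 4/199 + 16/199 → 20/199
merge 20/199 + 29/199 → 49/199
merge 39/199 + 49/199 → 88/199
merge 54/199 + 57/199 → 111/199
merge 88/199 + 111/199 → 1
L = 20/199 + 49/199 + 88/199 + 111/199 + 1 = 467/199 ≈ 2.347 bits/symbol.

2.347 bits/symbol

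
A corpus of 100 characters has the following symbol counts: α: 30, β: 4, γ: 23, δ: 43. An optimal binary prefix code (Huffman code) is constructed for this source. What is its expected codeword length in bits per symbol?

1.84 bits/symbol

Probabilities are the counts divided by 100.
Repeatedly combine the two least-probable nodes; the expected code length is the sum of the merged weights.
merge 1/25 + 23/100 → 27/100
merge 27/100 + 3/10 → 57/100
merge 43/100 + 57/100 → 1
L = 27/100 + 57/100 + 1 = 46/25 = 1.84 bits/symbol.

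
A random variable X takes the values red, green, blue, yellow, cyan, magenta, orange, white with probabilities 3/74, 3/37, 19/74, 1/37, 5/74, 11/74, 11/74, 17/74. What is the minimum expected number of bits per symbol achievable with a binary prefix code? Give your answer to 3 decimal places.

Repeatedly combine the two least-probable nodes; the expected code length is the sum of the merged weights.
merge 1/37 + 3/74 → 5/74
merge 5/74 + 5/74 → 5/37
merge 3/37 + 5/37 → 8/37
merge 11/74 + 11/74 → 11/37
merge 8/37 + 17/74 → 33/74
merge 19/74 + 11/37 → 41/74
merge 33/74 + 41/74 → 1
L = 5/74 + 5/37 + 8/37 + 11/37 + 33/74 + 41/74 + 1 = 201/74 ≈ 2.716 bits/symbol.

2.716 bits/symbol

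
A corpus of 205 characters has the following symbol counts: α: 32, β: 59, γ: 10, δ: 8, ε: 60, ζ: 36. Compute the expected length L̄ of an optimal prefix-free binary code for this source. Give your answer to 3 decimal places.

Probabilities are the counts divided by 205.
Repeatedly combine the two least-probable nodes; the expected code length is the sum of the merged weights.
merge 8/205 + 2/41 → 18/205
merge 18/205 + 32/205 → 10/41
merge 36/205 + 10/41 → 86/205
merge 59/205 + 12/41 → 119/205
merge 86/205 + 119/205 → 1
L = 18/205 + 10/41 + 86/205 + 119/205 + 1 = 478/205 ≈ 2.332 bits/symbol.

2.332 bits/symbol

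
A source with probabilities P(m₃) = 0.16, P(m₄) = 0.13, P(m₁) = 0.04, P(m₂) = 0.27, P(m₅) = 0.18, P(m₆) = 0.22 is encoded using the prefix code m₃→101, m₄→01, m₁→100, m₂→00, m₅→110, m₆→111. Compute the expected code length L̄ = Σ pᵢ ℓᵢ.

L̄ = Σ pᵢ·ℓᵢ = 0.16·3 + 0.13·2 + 0.04·3 + 0.27·2 + 0.18·3 + 0.22·3 = 2.6 bits/symbol.

2.6 bits/symbol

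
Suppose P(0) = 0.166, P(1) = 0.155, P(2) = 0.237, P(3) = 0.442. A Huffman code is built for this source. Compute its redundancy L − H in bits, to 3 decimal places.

Entropy H = −Σ p log₂ p ≈ 1.8598 bits.
Huffman merges: 31/200+83/500→321/1000; 237/1000+321/1000→279/500; 221/500+279/500→1. L = 1879/1000 ≈ 1.8790.
L − H = 1.8790 − 1.8598 = 0.019 bits.

0.019 bits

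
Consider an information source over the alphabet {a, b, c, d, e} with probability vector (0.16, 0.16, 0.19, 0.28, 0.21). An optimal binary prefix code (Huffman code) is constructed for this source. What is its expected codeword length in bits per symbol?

2.32 bits/symbol

Repeatedly combine the two least-probable nodes; the expected code length is the sum of the merged weights.
merge 4/25 + 4/25 → 8/25
merge 19/100 + 21/100 → 2/5
merge 7/25 + 8/25 → 3/5
merge 2/5 + 3/5 → 1
L = 8/25 + 2/5 + 3/5 + 1 = 58/25 = 2.32 bits/symbol.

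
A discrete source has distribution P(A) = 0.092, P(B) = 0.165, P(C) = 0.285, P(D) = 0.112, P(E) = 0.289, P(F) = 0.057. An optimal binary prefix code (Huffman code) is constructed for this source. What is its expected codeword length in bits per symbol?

Repeatedly combine the two least-probable nodes; the expected code length is the sum of the merged weights.
merge 57/1000 + 23/250 → 149/1000
merge 14/125 + 149/1000 → 261/1000
merge 33/200 + 261/1000 → 213/500
merge 57/200 + 289/1000 → 287/500
merge 213/500 + 287/500 → 1
L = 149/1000 + 261/1000 + 213/500 + 287/500 + 1 = 241/100 = 2.41 bits/symbol.

2.41 bits/symbol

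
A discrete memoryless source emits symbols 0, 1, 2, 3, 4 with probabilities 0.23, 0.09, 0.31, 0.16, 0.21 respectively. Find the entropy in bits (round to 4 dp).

H = −Σ pᵢ log₂ pᵢ.
−0.23·log₂(0.23) = 0.4877
−0.09·log₂(0.09) = 0.3127
−0.31·log₂(0.31) = 0.5238
−0.16·log₂(0.16) = 0.4230
−0.21·log₂(0.21) = 0.4728
Sum ≈ 2.2200 → 2.2200 bits.

2.2200 bits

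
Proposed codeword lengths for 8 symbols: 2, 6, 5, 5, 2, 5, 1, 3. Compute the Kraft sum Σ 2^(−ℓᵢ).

1.234375

With common denominator 2^6 = 64: Σ 2^(−ℓᵢ) = 16/64 + 1/64 + 2/64 + 2/64 + 16/64 + 2/64 + 32/64 + 8/64 = 79/64 = 1.234375.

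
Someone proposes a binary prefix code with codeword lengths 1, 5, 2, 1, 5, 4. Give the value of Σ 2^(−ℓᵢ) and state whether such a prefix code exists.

With common denominator 2^5 = 32: Σ 2^(−ℓᵢ) = 16/32 + 1/32 + 8/32 + 16/32 + 1/32 + 2/32 = 44/32 = 1.375.
Kraft's inequality requires Σ ≤ 1; here Σ = 1.375 > 1, so no such prefix code exists.

1.375; no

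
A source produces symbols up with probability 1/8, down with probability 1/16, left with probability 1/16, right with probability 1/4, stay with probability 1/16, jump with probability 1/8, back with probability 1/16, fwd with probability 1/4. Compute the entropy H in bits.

Each probability is a power of 1/2, so log₂(1/p) is an integer.
H = Σ p·log₂(1/p) = 1/8·3 + 1/16·4 + 1/16·4 + 1/4·2 + 1/16·4 + 1/8·3 + 1/16·4 + 1/4·2 = 2.75 bits.

2.75 bits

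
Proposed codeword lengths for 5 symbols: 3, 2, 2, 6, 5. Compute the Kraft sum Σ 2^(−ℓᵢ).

With common denominator 2^6 = 64: Σ 2^(−ℓᵢ) = 8/64 + 16/64 + 16/64 + 1/64 + 2/64 = 43/64 = 0.671875.

0.671875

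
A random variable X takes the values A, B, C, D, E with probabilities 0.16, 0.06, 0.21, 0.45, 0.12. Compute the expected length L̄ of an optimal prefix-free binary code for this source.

2.07 bits/symbol

Repeatedly combine the two least-probable nodes; the expected code length is the sum of the merged weights.
merge 3/50 + 3/25 → 9/50
merge 4/25 + 9/50 → 17/50
merge 21/100 + 17/50 → 11/20
merge 9/20 + 11/20 → 1
L = 9/50 + 17/50 + 11/20 + 1 = 207/100 = 2.07 bits/symbol.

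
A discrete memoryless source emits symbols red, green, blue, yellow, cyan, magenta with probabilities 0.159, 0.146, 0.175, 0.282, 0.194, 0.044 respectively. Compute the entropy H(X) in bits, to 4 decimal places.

H = −Σ pᵢ log₂ pᵢ.
−0.159·log₂(0.159) = 0.4218
−0.146·log₂(0.146) = 0.4053
−0.175·log₂(0.175) = 0.4401
−0.282·log₂(0.282) = 0.5150
−0.194·log₂(0.194) = 0.4590
−0.044·log₂(0.044) = 0.1983
Sum ≈ 2.4394 → 2.4394 bits.

2.4394 bits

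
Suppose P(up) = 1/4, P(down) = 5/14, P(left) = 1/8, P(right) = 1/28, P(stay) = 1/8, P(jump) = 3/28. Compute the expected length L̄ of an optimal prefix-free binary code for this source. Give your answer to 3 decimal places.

2.393 bits/symbol

Repeatedly combine the two least-probable nodes; the expected code length is the sum of the merged weights.
merge 1/28 + 3/28 → 1/7
merge 1/8 + 1/8 → 1/4
merge 1/7 + 1/4 → 11/28
merge 1/4 + 5/14 → 17/28
merge 11/28 + 17/28 → 1
L = 1/7 + 1/4 + 11/28 + 17/28 + 1 = 67/28 ≈ 2.393 bits/symbol.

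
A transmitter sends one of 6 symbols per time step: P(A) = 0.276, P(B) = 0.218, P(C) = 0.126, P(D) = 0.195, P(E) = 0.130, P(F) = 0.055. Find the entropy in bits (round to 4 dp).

H = −Σ pᵢ log₂ pᵢ.
−0.276·log₂(0.276) = 0.5126
−0.218·log₂(0.218) = 0.4791
−0.126·log₂(0.126) = 0.3766
−0.195·log₂(0.195) = 0.4599
−0.130·log₂(0.130) = 0.3826
−0.055·log₂(0.055) = 0.2301
Sum ≈ 2.4409 → 2.4409 bits.

2.4409 bits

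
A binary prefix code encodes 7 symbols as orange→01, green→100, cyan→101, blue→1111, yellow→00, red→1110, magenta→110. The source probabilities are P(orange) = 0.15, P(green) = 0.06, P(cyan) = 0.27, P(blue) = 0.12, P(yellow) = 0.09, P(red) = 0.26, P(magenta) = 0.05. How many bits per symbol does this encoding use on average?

L̄ = Σ pᵢ·ℓᵢ = 0.15·2 + 0.06·3 + 0.27·3 + 0.12·4 + 0.09·2 + 0.26·4 + 0.05·3 = 3.14 bits/symbol.

3.14 bits/symbol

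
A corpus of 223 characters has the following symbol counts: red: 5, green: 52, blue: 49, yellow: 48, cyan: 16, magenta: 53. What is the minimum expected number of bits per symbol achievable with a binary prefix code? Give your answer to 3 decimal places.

2.404 bits/symbol

Probabilities are the counts divided by 223.
Repeatedly combine the two least-probable nodes; the expected code length is the sum of the merged weights.
merge 5/223 + 16/223 → 21/223
merge 21/223 + 48/223 → 69/223
merge 49/223 + 52/223 → 101/223
merge 53/223 + 69/223 → 122/223
merge 101/223 + 122/223 → 1
L = 21/223 + 69/223 + 101/223 + 122/223 + 1 = 536/223 ≈ 2.404 bits/symbol.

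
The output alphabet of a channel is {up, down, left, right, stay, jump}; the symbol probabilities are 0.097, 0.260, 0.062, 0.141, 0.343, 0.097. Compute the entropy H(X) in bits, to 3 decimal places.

2.335 bits

H = −Σ pᵢ log₂ pᵢ.
−0.097·log₂(0.097) = 0.3265
−0.260·log₂(0.260) = 0.5053
−0.062·log₂(0.062) = 0.2487
−0.141·log₂(0.141) = 0.3985
−0.343·log₂(0.343) = 0.5295
−0.097·log₂(0.097) = 0.3265
Sum ≈ 2.3350 → 2.335 bits.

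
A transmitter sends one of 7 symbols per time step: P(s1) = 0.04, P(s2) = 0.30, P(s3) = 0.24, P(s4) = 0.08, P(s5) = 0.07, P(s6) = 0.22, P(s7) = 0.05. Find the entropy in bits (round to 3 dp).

H = −Σ pᵢ log₂ pᵢ.
−0.04·log₂(0.04) = 0.1858
−0.30·log₂(0.30) = 0.5211
−0.24·log₂(0.24) = 0.4941
−0.08·log₂(0.08) = 0.2915
−0.07·log₂(0.07) = 0.2686
−0.22·log₂(0.22) = 0.4806
−0.05·log₂(0.05) = 0.2161
Sum ≈ 2.4577 → 2.458 bits.

2.458 bits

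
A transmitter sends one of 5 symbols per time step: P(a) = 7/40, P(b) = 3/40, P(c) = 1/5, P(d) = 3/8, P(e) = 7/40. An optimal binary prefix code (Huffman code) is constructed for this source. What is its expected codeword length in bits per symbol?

Repeatedly combine the two least-probable nodes; the expected code length is the sum of the merged weights.
merge 3/40 + 7/40 → 1/4
merge 7/40 + 1/5 → 3/8
merge 1/4 + 3/8 → 5/8
merge 3/8 + 5/8 → 1
L = 1/4 + 3/8 + 5/8 + 1 = 9/4 = 2.25 bits/symbol.

2.25 bits/symbol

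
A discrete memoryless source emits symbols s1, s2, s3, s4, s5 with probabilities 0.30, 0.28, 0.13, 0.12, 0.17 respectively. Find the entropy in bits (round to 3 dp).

2.220 bits

H = −Σ pᵢ log₂ pᵢ.
−0.30·log₂(0.30) = 0.5211
−0.28·log₂(0.28) = 0.5142
−0.13·log₂(0.13) = 0.3826
−0.12·log₂(0.12) = 0.3671
−0.17·log₂(0.17) = 0.4346
Sum ≈ 2.2196 → 2.220 bits.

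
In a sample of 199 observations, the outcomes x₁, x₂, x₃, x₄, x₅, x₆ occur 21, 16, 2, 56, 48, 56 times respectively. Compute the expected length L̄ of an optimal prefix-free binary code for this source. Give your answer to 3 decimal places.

Probabilities are the counts divided by 199.
Repeatedly combine the two least-probable nodes; the expected code length is the sum of the merged weights.
merge 2/199 + 16/199 → 18/199
merge 18/199 + 21/199 → 39/199
merge 39/199 + 48/199 → 87/199
merge 56/199 + 56/199 → 112/199
merge 87/199 + 112/199 → 1
L = 18/199 + 39/199 + 87/199 + 112/199 + 1 = 455/199 ≈ 2.286 bits/symbol.

2.286 bits/symbol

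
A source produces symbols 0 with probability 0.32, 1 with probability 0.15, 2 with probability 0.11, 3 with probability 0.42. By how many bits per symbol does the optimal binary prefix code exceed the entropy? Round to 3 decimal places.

Entropy H = −Σ p log₂ p ≈ 1.8125 bits.
Huffman merges: 11/100+3/20→13/50; 13/50+8/25→29/50; 21/50+29/50→1. L = 46/25 ≈ 1.8400.
L − H = 1.8400 − 1.8125 = 0.027 bits.

0.027 bits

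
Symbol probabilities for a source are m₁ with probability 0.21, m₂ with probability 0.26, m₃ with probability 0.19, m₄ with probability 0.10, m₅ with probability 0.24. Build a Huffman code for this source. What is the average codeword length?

Repeatedly combine the two least-probable nodes; the expected code length is the sum of the merged weights.
merge 1/10 + 19/100 → 29/100
merge 21/100 + 6/25 → 9/20
merge 13/50 + 29/100 → 11/20
merge 9/20 + 11/20 → 1
L = 29/100 + 9/20 + 11/20 + 1 = 229/100 = 2.29 bits/symbol.

2.29 bits/symbol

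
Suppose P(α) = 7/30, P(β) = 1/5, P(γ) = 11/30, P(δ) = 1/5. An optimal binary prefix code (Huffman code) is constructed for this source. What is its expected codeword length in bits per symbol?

Repeatedly combine the two least-probable nodes; the expected code length is the sum of the merged weights.
merge 1/5 + 1/5 → 2/5
merge 7/30 + 11/30 → 3/5
merge 2/5 + 3/5 → 1
L = 2/5 + 3/5 + 1 = 2 bits/symbol.

2 bits/symbol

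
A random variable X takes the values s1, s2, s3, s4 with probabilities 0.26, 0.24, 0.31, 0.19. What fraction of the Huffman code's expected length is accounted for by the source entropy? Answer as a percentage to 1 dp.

Entropy H = −Σ p log₂ p ≈ 1.9784 bits.
Huffman merges: 19/100+6/25→43/100; 13/50+31/100→57/100; 43/100+57/100→1. L = 2 ≈ 2.0000.
Efficiency = H/L = 1.9784/2.0000 = 98.9%.

98.9%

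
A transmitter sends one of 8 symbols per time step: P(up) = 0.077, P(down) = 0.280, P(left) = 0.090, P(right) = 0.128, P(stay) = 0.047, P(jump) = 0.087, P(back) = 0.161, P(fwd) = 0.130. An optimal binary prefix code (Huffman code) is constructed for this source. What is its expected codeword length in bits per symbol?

2.844 bits/symbol

Repeatedly combine the two least-probable nodes; the expected code length is the sum of the merged weights.
merge 47/1000 + 77/1000 → 31/250
merge 87/1000 + 9/100 → 177/1000
merge 31/250 + 16/125 → 63/250
merge 13/100 + 161/1000 → 291/1000
merge 177/1000 + 63/250 → 429/1000
merge 7/25 + 291/1000 → 571/1000
merge 429/1000 + 571/1000 → 1
L = 31/250 + 177/1000 + 63/250 + 291/1000 + 429/1000 + 571/1000 + 1 = 711/250 = 2.844 bits/symbol.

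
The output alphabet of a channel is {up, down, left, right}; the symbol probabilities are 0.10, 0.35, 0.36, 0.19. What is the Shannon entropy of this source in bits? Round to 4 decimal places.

1.8481 bits

H = −Σ pᵢ log₂ pᵢ.
−0.10·log₂(0.10) = 0.3322
−0.35·log₂(0.35) = 0.5301
−0.36·log₂(0.36) = 0.5306
−0.19·log₂(0.19) = 0.4552
Sum ≈ 1.8481 → 1.8481 bits.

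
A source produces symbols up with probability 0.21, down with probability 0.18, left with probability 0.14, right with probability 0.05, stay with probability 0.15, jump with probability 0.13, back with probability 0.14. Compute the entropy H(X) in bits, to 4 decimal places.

H = −Σ pᵢ log₂ pᵢ.
−0.21·log₂(0.21) = 0.4728
−0.18·log₂(0.18) = 0.4453
−0.14·log₂(0.14) = 0.3971
−0.05·log₂(0.05) = 0.2161
−0.15·log₂(0.15) = 0.4105
−0.13·log₂(0.13) = 0.3826
−0.14·log₂(0.14) = 0.3971
Sum ≈ 2.7216 → 2.7216 bits.

2.7216 bits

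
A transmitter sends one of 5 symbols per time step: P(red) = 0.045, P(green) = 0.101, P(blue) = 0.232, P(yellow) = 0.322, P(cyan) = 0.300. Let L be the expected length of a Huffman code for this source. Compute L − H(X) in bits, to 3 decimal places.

0.074 bits

Entropy H = −Σ p log₂ p ≈ 2.0719 bits.
Huffman merges: 9/200+101/1000→73/500; 73/500+29/125→189/500; 3/10+161/500→311/500; 189/500+311/500→1. L = 1073/500 ≈ 2.1460.
L − H = 2.1460 − 2.0719 = 0.074 bits.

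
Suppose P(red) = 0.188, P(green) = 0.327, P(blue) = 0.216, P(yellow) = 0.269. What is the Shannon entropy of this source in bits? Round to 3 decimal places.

1.968 bits

H = −Σ pᵢ log₂ pᵢ.
−0.188·log₂(0.188) = 0.4533
−0.327·log₂(0.327) = 0.5273
−0.216·log₂(0.216) = 0.4776
−0.269·log₂(0.269) = 0.5096
Sum ≈ 1.9678 → 1.968 bits.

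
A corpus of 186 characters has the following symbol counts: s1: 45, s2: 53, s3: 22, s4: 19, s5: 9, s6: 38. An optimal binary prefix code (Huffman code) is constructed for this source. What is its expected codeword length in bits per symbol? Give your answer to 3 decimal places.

Probabilities are the counts divided by 186.
Repeatedly combine the two least-probable nodes; the expected code length is the sum of the merged weights.
merge 3/62 + 19/186 → 14/93
merge 11/93 + 14/93 → 25/93
merge 19/93 + 15/62 → 83/186
merge 25/93 + 53/186 → 103/186
merge 83/186 + 103/186 → 1
L = 14/93 + 25/93 + 83/186 + 103/186 + 1 = 75/31 ≈ 2.419 bits/symbol.

2.419 bits/symbol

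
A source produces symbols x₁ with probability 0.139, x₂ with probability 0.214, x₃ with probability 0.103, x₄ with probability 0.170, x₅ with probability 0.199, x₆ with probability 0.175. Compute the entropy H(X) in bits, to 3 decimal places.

H = −Σ pᵢ log₂ pᵢ.
−0.139·log₂(0.139) = 0.3957
−0.214·log₂(0.214) = 0.4760
−0.103·log₂(0.103) = 0.3378
−0.170·log₂(0.170) = 0.4346
−0.199·log₂(0.199) = 0.4635
−0.175·log₂(0.175) = 0.4401
Sum ≈ 2.5476 → 2.548 bits.

2.548 bits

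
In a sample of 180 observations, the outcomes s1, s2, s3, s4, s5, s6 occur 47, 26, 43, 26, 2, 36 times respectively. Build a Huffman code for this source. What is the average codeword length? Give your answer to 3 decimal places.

Probabilities are the counts divided by 180.
Repeatedly combine the two least-probable nodes; the expected code length is the sum of the merged weights.
merge 1/90 + 13/90 → 7/45
merge 13/90 + 7/45 → 3/10
merge 1/5 + 43/180 → 79/180
merge 47/180 + 3/10 → 101/180
merge 79/180 + 101/180 → 1
L = 7/45 + 3/10 + 79/180 + 101/180 + 1 = 221/90 ≈ 2.456 bits/symbol.

2.456 bits/symbol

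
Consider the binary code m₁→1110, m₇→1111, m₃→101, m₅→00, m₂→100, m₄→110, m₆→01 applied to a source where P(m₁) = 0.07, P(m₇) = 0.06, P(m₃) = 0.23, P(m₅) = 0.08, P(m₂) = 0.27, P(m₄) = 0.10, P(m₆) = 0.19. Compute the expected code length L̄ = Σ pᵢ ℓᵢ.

L̄ = Σ pᵢ·ℓᵢ = 0.07·4 + 0.06·4 + 0.23·3 + 0.08·2 + 0.27·3 + 0.10·3 + 0.19·2 = 2.86 bits/symbol.

2.86 bits/symbol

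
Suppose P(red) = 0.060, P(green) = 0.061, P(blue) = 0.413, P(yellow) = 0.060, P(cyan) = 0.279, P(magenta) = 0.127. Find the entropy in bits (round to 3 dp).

2.152 bits

H = −Σ pᵢ log₂ pᵢ.
−0.060·log₂(0.060) = 0.2435
−0.061·log₂(0.061) = 0.2461
−0.413·log₂(0.413) = 0.5269
−0.060·log₂(0.060) = 0.2435
−0.279·log₂(0.279) = 0.5138
−0.127·log₂(0.127) = 0.3781
Sum ≈ 2.1520 → 2.152 bits.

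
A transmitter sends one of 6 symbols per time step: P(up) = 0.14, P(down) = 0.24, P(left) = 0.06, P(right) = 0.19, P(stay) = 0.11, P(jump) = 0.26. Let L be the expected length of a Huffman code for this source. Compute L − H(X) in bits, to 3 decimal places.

0.034 bits

Entropy H = −Σ p log₂ p ≈ 2.4456 bits.
Huffman merges: 3/50+11/100→17/100; 7/50+17/100→31/100; 19/100+6/25→43/100; 13/50+31/100→57/100; 43/100+57/100→1. L = 62/25 ≈ 2.4800.
L − H = 2.4800 − 2.4456 = 0.034 bits.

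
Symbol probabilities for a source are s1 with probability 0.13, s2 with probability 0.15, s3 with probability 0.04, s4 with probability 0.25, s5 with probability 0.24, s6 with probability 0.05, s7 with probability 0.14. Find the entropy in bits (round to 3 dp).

H = −Σ pᵢ log₂ pᵢ.
−0.13·log₂(0.13) = 0.3826
−0.15·log₂(0.15) = 0.4105
−0.04·log₂(0.04) = 0.1858
−0.25·log₂(0.25) = 0.5000
−0.24·log₂(0.24) = 0.4941
−0.05·log₂(0.05) = 0.2161
−0.14·log₂(0.14) = 0.3971
Sum ≈ 2.5863 → 2.586 bits.

2.586 bits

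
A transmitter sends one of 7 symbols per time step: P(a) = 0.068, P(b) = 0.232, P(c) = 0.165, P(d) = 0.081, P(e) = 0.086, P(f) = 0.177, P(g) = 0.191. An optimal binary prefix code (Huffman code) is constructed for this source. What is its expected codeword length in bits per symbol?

Repeatedly combine the two least-probable nodes; the expected code length is the sum of the merged weights.
merge 17/250 + 81/1000 → 149/1000
merge 43/500 + 149/1000 → 47/200
merge 33/200 + 177/1000 → 171/500
merge 191/1000 + 29/125 → 423/1000
merge 47/200 + 171/500 → 577/1000
merge 423/1000 + 577/1000 → 1
L = 149/1000 + 47/200 + 171/500 + 423/1000 + 577/1000 + 1 = 1363/500 = 2.726 bits/symbol.

2.726 bits/symbol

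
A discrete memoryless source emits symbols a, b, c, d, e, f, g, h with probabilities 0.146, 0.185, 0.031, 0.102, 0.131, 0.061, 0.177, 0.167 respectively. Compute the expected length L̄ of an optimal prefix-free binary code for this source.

Repeatedly combine the two least-probable nodes; the expected code length is the sum of the merged weights.
merge 31/1000 + 61/1000 → 23/250
merge 23/250 + 51/500 → 97/500
merge 131/1000 + 73/500 → 277/1000
merge 167/1000 + 177/1000 → 43/125
merge 37/200 + 97/500 → 379/1000
merge 277/1000 + 43/125 → 621/1000
merge 379/1000 + 621/1000 → 1
L = 23/250 + 97/500 + 277/1000 + 43/125 + 379/1000 + 621/1000 + 1 = 2907/1000 = 2.907 bits/symbol.

2.907 bits/symbol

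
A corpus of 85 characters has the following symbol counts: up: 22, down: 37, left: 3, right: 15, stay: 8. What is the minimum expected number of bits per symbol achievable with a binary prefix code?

2 bits/symbol

Probabilities are the counts divided by 85.
Repeatedly combine the two least-probable nodes; the expected code length is the sum of the merged weights.
merge 3/85 + 8/85 → 11/85
merge 11/85 + 3/17 → 26/85
merge 22/85 + 26/85 → 48/85
merge 37/85 + 48/85 → 1
L = 11/85 + 26/85 + 48/85 + 1 = 2 bits/symbol.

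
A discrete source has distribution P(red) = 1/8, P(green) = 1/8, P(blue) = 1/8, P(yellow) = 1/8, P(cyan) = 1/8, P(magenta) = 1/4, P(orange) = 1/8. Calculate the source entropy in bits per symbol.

2.75 bits

Each probability is a power of 1/2, so log₂(1/p) is an integer.
H = Σ p·log₂(1/p) = 1/8·3 + 1/8·3 + 1/8·3 + 1/8·3 + 1/8·3 + 1/4·2 + 1/8·3 = 2.75 bits.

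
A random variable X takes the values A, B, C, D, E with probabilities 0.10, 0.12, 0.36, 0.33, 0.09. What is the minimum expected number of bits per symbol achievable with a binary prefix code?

Repeatedly combine the two least-probable nodes; the expected code length is the sum of the merged weights.
merge 9/100 + 1/10 → 19/100
merge 3/25 + 19/100 → 31/100
merge 31/100 + 33/100 → 16/25
merge 9/25 + 16/25 → 1
L = 19/100 + 31/100 + 16/25 + 1 = 107/50 = 2.14 bits/symbol.

2.14 bits/symbol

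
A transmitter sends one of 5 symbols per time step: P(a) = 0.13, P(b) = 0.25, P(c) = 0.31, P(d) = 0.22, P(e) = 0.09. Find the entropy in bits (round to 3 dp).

H = −Σ pᵢ log₂ pᵢ.
−0.13·log₂(0.13) = 0.3826
−0.25·log₂(0.25) = 0.5000
−0.31·log₂(0.31) = 0.5238
−0.22·log₂(0.22) = 0.4806
−0.09·log₂(0.09) = 0.3127
Sum ≈ 2.1997 → 2.200 bits.

2.200 bits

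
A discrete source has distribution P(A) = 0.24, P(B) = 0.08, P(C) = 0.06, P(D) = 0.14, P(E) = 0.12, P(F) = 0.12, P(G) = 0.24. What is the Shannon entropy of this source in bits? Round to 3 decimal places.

2.655 bits

H = −Σ pᵢ log₂ pᵢ.
−0.24·log₂(0.24) = 0.4941
−0.08·log₂(0.08) = 0.2915
−0.06·log₂(0.06) = 0.2435
−0.14·log₂(0.14) = 0.3971
−0.12·log₂(0.12) = 0.3671
−0.12·log₂(0.12) = 0.3671
−0.24·log₂(0.24) = 0.4941
Sum ≈ 2.6546 → 2.655 bits.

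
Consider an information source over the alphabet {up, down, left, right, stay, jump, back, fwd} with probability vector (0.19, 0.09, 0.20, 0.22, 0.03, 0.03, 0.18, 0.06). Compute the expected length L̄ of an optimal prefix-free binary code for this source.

Repeatedly combine the two least-probable nodes; the expected code length is the sum of the merged weights.
merge 3/100 + 3/100 → 3/50
merge 3/50 + 3/50 → 3/25
merge 9/100 + 3/25 → 21/100
merge 9/50 + 19/100 → 37/100
merge 1/5 + 21/100 → 41/100
merge 11/50 + 37/100 → 59/100
merge 41/100 + 59/100 → 1
L = 3/50 + 3/25 + 21/100 + 37/100 + 41/100 + 59/100 + 1 = 69/25 = 2.76 bits/symbol.

2.76 bits/symbol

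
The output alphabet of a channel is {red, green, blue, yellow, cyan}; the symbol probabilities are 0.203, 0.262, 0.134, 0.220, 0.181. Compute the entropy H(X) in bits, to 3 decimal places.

2.289 bits

H = −Σ pᵢ log₂ pᵢ.
−0.203·log₂(0.203) = 0.4670
−0.262·log₂(0.262) = 0.5063
−0.134·log₂(0.134) = 0.3886
−0.220·log₂(0.220) = 0.4806
−0.181·log₂(0.181) = 0.4463
Sum ≈ 2.2887 → 2.289 bits.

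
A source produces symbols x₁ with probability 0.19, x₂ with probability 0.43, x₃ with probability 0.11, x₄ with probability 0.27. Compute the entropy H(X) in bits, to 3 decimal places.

H = −Σ pᵢ log₂ pᵢ.
−0.19·log₂(0.19) = 0.4552
−0.43·log₂(0.43) = 0.5236
−0.11·log₂(0.11) = 0.3503
−0.27·log₂(0.27) = 0.5100
Sum ≈ 1.8391 → 1.839 bits.

1.839 bits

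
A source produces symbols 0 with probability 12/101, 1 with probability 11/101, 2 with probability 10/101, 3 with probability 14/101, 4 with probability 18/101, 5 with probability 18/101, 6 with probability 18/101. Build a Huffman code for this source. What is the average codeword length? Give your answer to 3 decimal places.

2.822 bits/symbol

Repeatedly combine the two least-probable nodes; the expected code length is the sum of the merged weights.
merge 10/101 + 11/101 → 21/101
merge 12/101 + 14/101 → 26/101
merge 18/101 + 18/101 → 36/101
merge 18/101 + 21/101 → 39/101
merge 26/101 + 36/101 → 62/101
merge 39/101 + 62/101 → 1
L = 21/101 + 26/101 + 36/101 + 39/101 + 62/101 + 1 = 285/101 ≈ 2.822 bits/symbol.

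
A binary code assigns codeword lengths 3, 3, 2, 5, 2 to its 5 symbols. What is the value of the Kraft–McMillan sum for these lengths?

With common denominator 2^5 = 32: Σ 2^(−ℓᵢ) = 4/32 + 4/32 + 8/32 + 1/32 + 8/32 = 25/32 = 0.78125.

0.78125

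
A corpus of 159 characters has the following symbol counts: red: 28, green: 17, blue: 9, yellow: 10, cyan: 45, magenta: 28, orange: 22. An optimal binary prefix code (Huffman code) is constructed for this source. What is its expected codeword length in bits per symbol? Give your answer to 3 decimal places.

2.660 bits/symbol

Probabilities are the counts divided by 159.
Repeatedly combine the two least-probable nodes; the expected code length is the sum of the merged weights.
merge 3/53 + 10/159 → 19/159
merge 17/159 + 19/159 → 12/53
merge 22/159 + 28/159 → 50/159
merge 28/159 + 12/53 → 64/159
merge 15/53 + 50/159 → 95/159
merge 64/159 + 95/159 → 1
L = 19/159 + 12/53 + 50/159 + 64/159 + 95/159 + 1 = 141/53 ≈ 2.660 bits/symbol.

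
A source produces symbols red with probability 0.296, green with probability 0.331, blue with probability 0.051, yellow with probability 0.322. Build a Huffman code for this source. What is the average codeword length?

2 bits/symbol

Repeatedly combine the two least-probable nodes; the expected code length is the sum of the merged weights.
merge 51/1000 + 37/125 → 347/1000
merge 161/500 + 331/1000 → 653/1000
merge 347/1000 + 653/1000 → 1
L = 347/1000 + 653/1000 + 1 = 2 bits/symbol.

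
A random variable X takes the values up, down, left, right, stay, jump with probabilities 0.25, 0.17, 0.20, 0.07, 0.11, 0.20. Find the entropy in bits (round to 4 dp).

2.4822 bits

H = −Σ pᵢ log₂ pᵢ.
−0.25·log₂(0.25) = 0.5000
−0.17·log₂(0.17) = 0.4346
−0.20·log₂(0.20) = 0.4644
−0.07·log₂(0.07) = 0.2686
−0.11·log₂(0.11) = 0.3503
−0.20·log₂(0.20) = 0.4644
Sum ≈ 2.4822 → 2.4822 bits.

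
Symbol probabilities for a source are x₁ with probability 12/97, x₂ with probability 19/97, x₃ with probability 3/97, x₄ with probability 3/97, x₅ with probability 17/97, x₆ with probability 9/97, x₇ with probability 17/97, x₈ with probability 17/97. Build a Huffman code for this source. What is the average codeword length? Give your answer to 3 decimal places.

2.845 bits/symbol

Repeatedly combine the two least-probable nodes; the expected code length is the sum of the merged weights.
merge 3/97 + 3/97 → 6/97
merge 6/97 + 9/97 → 15/97
merge 12/97 + 15/97 → 27/97
merge 17/97 + 17/97 → 34/97
merge 17/97 + 19/97 → 36/97
merge 27/97 + 34/97 → 61/97
merge 36/97 + 61/97 → 1
L = 6/97 + 15/97 + 27/97 + 34/97 + 36/97 + 61/97 + 1 = 276/97 ≈ 2.845 bits/symbol.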